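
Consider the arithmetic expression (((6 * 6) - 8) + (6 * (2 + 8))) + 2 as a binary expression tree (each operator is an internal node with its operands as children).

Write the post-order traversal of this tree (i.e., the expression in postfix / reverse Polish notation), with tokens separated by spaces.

Post-order on an expression tree gives postfix notation: for each operator, emit left operand, right operand, then the operator.

6 6 * 8 - 6 2 8 + * + 2 +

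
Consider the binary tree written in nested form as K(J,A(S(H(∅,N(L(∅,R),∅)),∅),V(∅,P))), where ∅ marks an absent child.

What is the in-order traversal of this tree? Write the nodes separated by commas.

In-order visits the left subtree, then the node, then the right subtree.
At K: go left to J.
  J is a leaf — visit J.
Visit K.
At K: go right to A.
  At A: go left to S.
    At S: go left to H.
      At H: no left child.
      Visit H.
      At H: go right to N.
        At N: go left to L.
          At L: no left child.
          Visit L.
          At L: go right to R.
            R is a leaf — visit R.
        Visit N.
        At N: no right child.
    Visit S.
    At S: no right child.
  Visit A.
  At A: go right to V.
    At V: no left child.
    Visit V.
    At V: go right to P.
      P is a leaf — visit P.

J, K, H, L, R, N, S, A, V, P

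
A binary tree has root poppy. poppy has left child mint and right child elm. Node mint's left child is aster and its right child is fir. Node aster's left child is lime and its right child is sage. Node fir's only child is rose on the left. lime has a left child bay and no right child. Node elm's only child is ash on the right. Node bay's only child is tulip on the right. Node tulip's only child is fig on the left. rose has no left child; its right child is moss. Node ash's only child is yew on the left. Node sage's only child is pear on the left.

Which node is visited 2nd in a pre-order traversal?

Pre-order visits the node, then its left subtree, then its right subtree.
Visit poppy.
At poppy: go left to mint.
  Visit mint.
  At mint: go left to aster.
    Visit aster.
    At aster: go left to lime.
      Visit lime.
      At lime: go left to bay.
        Visit bay.
        At bay: no left child.
        At bay: go right to tulip.
          Visit tulip.
          At tulip: go left to fig.
            fig is a leaf — visit fig.
          At tulip: no right child.
      At lime: no right child.
    At aster: go right to sage.
      Visit sage.
      At sage: go left to pear.
        pear is a leaf — visit pear.
      At sage: no right child.
  At mint: go right to fir.
    Visit fir.
    At fir: go left to rose.
      Visit rose.
      At rose: no left child.
      At rose: go right to moss.
        moss is a leaf — visit moss.
    At fir: no right child.
At poppy: go right to elm.
  Visit elm.
  At elm: no left child.
  At elm: go right to ash.
    Visit ash.
    At ash: go left to yew.
      yew is a leaf — visit yew.
    At ash: no right child.
Full pre-order sequence: poppy, mint, aster, lime, bay, tulip, fig, sage, pear, fir, rose, moss, elm, ash, yew.

mint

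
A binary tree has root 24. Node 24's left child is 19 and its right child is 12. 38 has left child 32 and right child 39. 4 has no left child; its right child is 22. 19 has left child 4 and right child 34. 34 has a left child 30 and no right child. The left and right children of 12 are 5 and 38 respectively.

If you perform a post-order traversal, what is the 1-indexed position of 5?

6

Post-order visits the left subtree, then the right subtree, then the node.
At 24: go left to 19.
  At 19: go left to 4.
    At 4: no left child.
    At 4: go right to 22.
      22 is a leaf — visit 22.
    Visit 4.
  At 19: go right to 34.
    At 34: go left to 30.
      30 is a leaf — visit 30.
    At 34: no right child.
    Visit 34.
  Visit 19.
At 24: go right to 12.
  At 12: go left to 5.
    5 is a leaf — visit 5.
  At 12: go right to 38.
    At 38: go left to 32.
      32 is a leaf — visit 32.
    At 38: go right to 39.
      39 is a leaf — visit 39.
    Visit 38.
  Visit 12.
Visit 24.
Full post-order sequence: 22, 4, 30, 34, 19, 5, 32, 39, 38, 12, 24.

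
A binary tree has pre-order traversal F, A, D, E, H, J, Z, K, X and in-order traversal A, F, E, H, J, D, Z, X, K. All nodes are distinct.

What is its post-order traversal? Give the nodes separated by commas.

The first element of pre-order is the root; it splits in-order into left and right subtrees.
Root F: left subtree has 1 node {A}, right has 7 {E, H, J, D, Z, X, K}.
  Root D: left subtree has 3 nodes {E, H, J}, right has 3 {Z, X, K}.
    Root E: left subtree has 0 nodes { }, right has 2 {H, J}.
      Root H: left subtree has 0 nodes { }, right has 1 {J}.
    Root Z: left subtree has 0 nodes { }, right has 2 {X, K}.
      Root K: left subtree has 1 node {X}, right has 0 { }.

A, J, H, E, X, K, Z, D, F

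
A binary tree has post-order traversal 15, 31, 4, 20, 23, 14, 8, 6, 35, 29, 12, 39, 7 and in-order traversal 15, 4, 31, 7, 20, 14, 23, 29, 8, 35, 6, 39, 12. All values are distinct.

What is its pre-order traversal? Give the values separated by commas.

The last element of post-order is the root; it splits in-order into left and right subtrees.
Root 7: left subtree has 3 nodes {15, 4, 31}, right has 9 {20, 14, 23, 29, 8, 35, 6, 39, 12}.
  Root 4: left subtree has 1 node {15}, right has 1 {31}.
  Root 39: left subtree has 7 nodes {20, 14, 23, 29, 8, 35, 6}, right has 1 {12}.
    Root 29: left subtree has 3 nodes {20, 14, 23}, right has 3 {8, 35, 6}.
      Root 14: left subtree has 1 node {20}, right has 1 {23}.
      Root 35: left subtree has 1 node {8}, right has 1 {6}.

7, 4, 15, 31, 39, 29, 14, 20, 23, 35, 8, 6, 12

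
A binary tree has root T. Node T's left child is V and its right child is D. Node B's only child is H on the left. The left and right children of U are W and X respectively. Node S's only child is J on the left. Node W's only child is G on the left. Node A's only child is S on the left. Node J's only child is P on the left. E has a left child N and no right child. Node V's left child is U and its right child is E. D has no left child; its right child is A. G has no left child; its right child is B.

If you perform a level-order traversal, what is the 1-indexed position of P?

Level-order visits nodes level by level from the root, left to right within each level.
Level 0: T
Level 1: V, D
Level 2: U, E, A
Level 3: W, X, N, S
Level 4: G, J
Level 5: B, P
Level 6: H
Full level-order sequence: T, V, D, U, E, A, W, X, N, S, G, J, B, P, H.

14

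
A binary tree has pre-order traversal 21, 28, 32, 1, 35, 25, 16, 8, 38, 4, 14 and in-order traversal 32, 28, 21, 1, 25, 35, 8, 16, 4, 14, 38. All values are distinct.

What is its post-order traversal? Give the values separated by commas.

The first element of pre-order is the root; it splits in-order into left and right subtrees.
Root 21: left subtree has 2 nodes {32, 28}, right has 8 {1, 25, 35, 8, 16, 4, 14, 38}.
  Root 28: left subtree has 1 node {32}, right has 0 { }.
  Root 1: left subtree has 0 nodes { }, right has 7 {25, 35, 8, 16, 4, 14, 38}.
    Root 35: left subtree has 1 node {25}, right has 5 {8, 16, 4, 14, 38}.
      Root 16: left subtree has 1 node {8}, right has 3 {4, 14, 38}.
        Root 38: left subtree has 2 nodes {4, 14}, right has 0 { }.
          Root 4: left subtree has 0 nodes { }, right has 1 {14}.

32, 28, 25, 8, 14, 4, 38, 16, 35, 1, 21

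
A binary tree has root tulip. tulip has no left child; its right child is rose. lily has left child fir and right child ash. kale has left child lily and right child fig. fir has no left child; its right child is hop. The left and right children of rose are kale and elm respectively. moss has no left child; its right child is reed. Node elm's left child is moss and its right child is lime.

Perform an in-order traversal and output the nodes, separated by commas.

tulip, fir, hop, lily, ash, kale, fig, rose, moss, reed, elm, lime

In-order visits the left subtree, then the node, then the right subtree.
At tulip: no left child.
Visit tulip.
At tulip: go right to rose.
  At rose: go left to kale.
    At kale: go left to lily.
      At lily: go left to fir.
        At fir: no left child.
        Visit fir.
        At fir: go right to hop.
          hop is a leaf — visit hop.
      Visit lily.
      At lily: go right to ash.
        ash is a leaf — visit ash.
    Visit kale.
    At kale: go right to fig.
      fig is a leaf — visit fig.
  Visit rose.
  At rose: go right to elm.
    At elm: go left to moss.
      At moss: no left child.
      Visit moss.
      At moss: go right to reed.
        reed is a leaf — visit reed.
    Visit elm.
    At elm: go right to lime.
      lime is a leaf — visit lime.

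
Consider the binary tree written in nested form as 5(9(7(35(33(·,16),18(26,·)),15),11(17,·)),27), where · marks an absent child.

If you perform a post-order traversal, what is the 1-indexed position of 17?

Post-order visits the left subtree, then the right subtree, then the node.
At 5: go left to 9.
  At 9: go left to 7.
    At 7: go left to 35.
      At 35: go left to 33.
        At 33: no left child.
        At 33: go right to 16.
          16 is a leaf — visit 16.
        Visit 33.
      At 35: go right to 18.
        At 18: go left to 26.
          26 is a leaf — visit 26.
        At 18: no right child.
        Visit 18.
      Visit 35.
    At 7: go right to 15.
      15 is a leaf — visit 15.
    Visit 7.
  At 9: go right to 11.
    At 11: go left to 17.
      17 is a leaf — visit 17.
    At 11: no right child.
    Visit 11.
  Visit 9.
At 5: go right to 27.
  27 is a leaf — visit 27.
Visit 5.
Full post-order sequence: 16, 33, 26, 18, 35, 15, 7, 17, 11, 9, 27, 5.

8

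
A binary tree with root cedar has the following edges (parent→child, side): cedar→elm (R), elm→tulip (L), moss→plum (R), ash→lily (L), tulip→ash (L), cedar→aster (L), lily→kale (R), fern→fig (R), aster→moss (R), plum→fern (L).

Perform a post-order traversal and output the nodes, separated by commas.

Post-order visits the left subtree, then the right subtree, then the node.
At cedar: go left to aster.
  At aster: no left child.
  At aster: go right to moss.
    At moss: no left child.
    At moss: go right to plum.
      At plum: go left to fern.
        At fern: no left child.
        At fern: go right to fig.
          fig is a leaf — visit fig.
        Visit fern.
      At plum: no right child.
      Visit plum.
    Visit moss.
  Visit aster.
At cedar: go right to elm.
  At elm: go left to tulip.
    At tulip: go left to ash.
      At ash: go left to lily.
        At lily: no left child.
        At lily: go right to kale.
          kale is a leaf — visit kale.
        Visit lily.
      At ash: no right child.
      Visit ash.
    At tulip: no right child.
    Visit tulip.
  At elm: no right child.
  Visit elm.
Visit cedar.

fig, fern, plum, moss, aster, kale, lily, ash, tulip, elm, cedar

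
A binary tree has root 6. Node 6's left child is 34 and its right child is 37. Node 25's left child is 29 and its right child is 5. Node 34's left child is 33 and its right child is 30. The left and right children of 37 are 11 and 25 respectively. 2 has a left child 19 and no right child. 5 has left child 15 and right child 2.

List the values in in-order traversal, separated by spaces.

33 34 30 6 11 37 29 25 15 5 19 2

In-order visits the left subtree, then the node, then the right subtree.
At 6: go left to 34.
  At 34: go left to 33.
    33 is a leaf — visit 33.
  Visit 34.
  At 34: go right to 30.
    30 is a leaf — visit 30.
Visit 6.
At 6: go right to 37.
  At 37: go left to 11.
    11 is a leaf — visit 11.
  Visit 37.
  At 37: go right to 25.
    At 25: go left to 29.
      29 is a leaf — visit 29.
    Visit 25.
    At 25: go right to 5.
      At 5: go left to 15.
        15 is a leaf — visit 15.
      Visit 5.
      At 5: go right to 2.
        At 2: go left to 19.
          19 is a leaf — visit 19.
        Visit 2.
        At 2: no right child.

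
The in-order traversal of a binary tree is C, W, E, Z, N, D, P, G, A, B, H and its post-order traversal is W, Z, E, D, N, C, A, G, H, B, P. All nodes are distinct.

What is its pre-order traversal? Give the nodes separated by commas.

The last element of post-order is the root; it splits in-order into left and right subtrees.
Root P: left subtree has 6 nodes {C, W, E, Z, N, D}, right has 4 {G, A, B, H}.
  Root C: left subtree has 0 nodes { }, right has 5 {W, E, Z, N, D}.
    Root N: left subtree has 3 nodes {W, E, Z}, right has 1 {D}.
      Root E: left subtree has 1 node {W}, right has 1 {Z}.
  Root B: left subtree has 2 nodes {G, A}, right has 1 {H}.
    Root G: left subtree has 0 nodes { }, right has 1 {A}.

P, C, N, E, W, Z, D, B, G, A, H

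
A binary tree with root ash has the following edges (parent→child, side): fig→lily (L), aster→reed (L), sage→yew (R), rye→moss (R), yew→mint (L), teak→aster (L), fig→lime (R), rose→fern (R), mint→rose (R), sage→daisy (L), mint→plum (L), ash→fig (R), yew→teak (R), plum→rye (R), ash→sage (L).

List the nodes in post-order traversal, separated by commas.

Post-order visits the left subtree, then the right subtree, then the node.
At ash: go left to sage.
  At sage: go left to daisy.
    daisy is a leaf — visit daisy.
  At sage: go right to yew.
    At yew: go left to mint.
      At mint: go left to plum.
        At plum: no left child.
        At plum: go right to rye.
          At rye: no left child.
          At rye: go right to moss.
            moss is a leaf — visit moss.
          Visit rye.
        Visit plum.
      At mint: go right to rose.
        At rose: no left child.
        At rose: go right to fern.
          fern is a leaf — visit fern.
        Visit rose.
      Visit mint.
    At yew: go right to teak.
      At teak: go left to aster.
        At aster: go left to reed.
          reed is a leaf — visit reed.
        At aster: no right child.
        Visit aster.
      At teak: no right child.
      Visit teak.
    Visit yew.
  Visit sage.
At ash: go right to fig.
  At fig: go left to lily.
    lily is a leaf — visit lily.
  At fig: go right to lime.
    lime is a leaf — visit lime.
  Visit fig.
Visit ash.

daisy, moss, rye, plum, fern, rose, mint, reed, aster, teak, yew, sage, lily, lime, fig, ash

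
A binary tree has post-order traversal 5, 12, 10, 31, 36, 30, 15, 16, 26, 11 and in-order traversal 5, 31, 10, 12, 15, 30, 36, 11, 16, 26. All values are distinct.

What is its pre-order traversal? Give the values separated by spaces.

The last element of post-order is the root; it splits in-order into left and right subtrees.
Root 11: left subtree has 7 nodes {5, 31, 10, 12, 15, 30, 36}, right has 2 {16, 26}.
  Root 15: left subtree has 4 nodes {5, 31, 10, 12}, right has 2 {30, 36}.
    Root 31: left subtree has 1 node {5}, right has 2 {10, 12}.
      Root 10: left subtree has 0 nodes { }, right has 1 {12}.
    Root 30: left subtree has 0 nodes { }, right has 1 {36}.
  Root 26: left subtree has 1 node {16}, right has 0 { }.

11 15 31 5 10 12 30 36 26 16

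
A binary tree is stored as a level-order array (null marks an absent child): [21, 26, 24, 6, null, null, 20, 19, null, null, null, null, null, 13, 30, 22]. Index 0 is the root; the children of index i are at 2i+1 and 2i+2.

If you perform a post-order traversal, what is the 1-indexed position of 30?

6

Post-order visits the left subtree, then the right subtree, then the node.
At 21: go left to 26.
  At 26: go left to 6.
    At 6: go left to 19.
      At 19: go left to 22.
        22 is a leaf — visit 22.
      At 19: no right child.
      Visit 19.
    At 6: no right child.
    Visit 6.
  At 26: no right child.
  Visit 26.
At 21: go right to 24.
  At 24: no left child.
  At 24: go right to 20.
    At 20: go left to 13.
      13 is a leaf — visit 13.
    At 20: go right to 30.
      30 is a leaf — visit 30.
    Visit 20.
  Visit 24.
Visit 21.
Full post-order sequence: 22, 19, 6, 26, 13, 30, 20, 24, 21.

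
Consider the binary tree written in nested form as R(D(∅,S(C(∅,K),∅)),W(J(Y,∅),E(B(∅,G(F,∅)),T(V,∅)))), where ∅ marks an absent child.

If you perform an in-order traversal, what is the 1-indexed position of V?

In-order visits the left subtree, then the node, then the right subtree.
At R: go left to D.
  At D: no left child.
  Visit D.
  At D: go right to S.
    At S: go left to C.
      At C: no left child.
      Visit C.
      At C: go right to K.
        K is a leaf — visit K.
    Visit S.
    At S: no right child.
Visit R.
At R: go right to W.
  At W: go left to J.
    At J: go left to Y.
      Y is a leaf — visit Y.
    Visit J.
    At J: no right child.
  Visit W.
  At W: go right to E.
    At E: go left to B.
      At B: no left child.
      Visit B.
      At B: go right to G.
        At G: go left to F.
          F is a leaf — visit F.
        Visit G.
        At G: no right child.
    Visit E.
    At E: go right to T.
      At T: go left to V.
        V is a leaf — visit V.
      Visit T.
      At T: no right child.
Full in-order sequence: D, C, K, S, R, Y, J, W, B, F, G, E, V, T.

13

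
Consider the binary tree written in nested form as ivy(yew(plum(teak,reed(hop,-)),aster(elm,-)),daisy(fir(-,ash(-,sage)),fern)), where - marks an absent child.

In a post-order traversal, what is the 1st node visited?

teak

Post-order visits the left subtree, then the right subtree, then the node.
At ivy: go left to yew.
  At yew: go left to plum.
    At plum: go left to teak.
      teak is a leaf — visit teak.
    At plum: go right to reed.
      At reed: go left to hop.
        hop is a leaf — visit hop.
      At reed: no right child.
      Visit reed.
    Visit plum.
  At yew: go right to aster.
    At aster: go left to elm.
      elm is a leaf — visit elm.
    At aster: no right child.
    Visit aster.
  Visit yew.
At ivy: go right to daisy.
  At daisy: go left to fir.
    At fir: no left child.
    At fir: go right to ash.
      At ash: no left child.
      At ash: go right to sage.
        sage is a leaf — visit sage.
      Visit ash.
    Visit fir.
  At daisy: go right to fern.
    fern is a leaf — visit fern.
  Visit daisy.
Visit ivy.
Full post-order sequence: teak, hop, reed, plum, elm, aster, yew, sage, ash, fir, fern, daisy, ivy.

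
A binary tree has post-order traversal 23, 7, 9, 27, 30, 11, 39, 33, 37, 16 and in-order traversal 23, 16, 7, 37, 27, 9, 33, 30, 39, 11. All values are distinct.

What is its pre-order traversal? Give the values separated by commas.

The last element of post-order is the root; it splits in-order into left and right subtrees.
Root 16: left subtree has 1 node {23}, right has 8 {7, 37, 27, 9, 33, 30, 39, 11}.
  Root 37: left subtree has 1 node {7}, right has 6 {27, 9, 33, 30, 39, 11}.
    Root 33: left subtree has 2 nodes {27, 9}, right has 3 {30, 39, 11}.
      Root 27: left subtree has 0 nodes { }, right has 1 {9}.
      Root 39: left subtree has 1 node {30}, right has 1 {11}.

16, 23, 37, 7, 33, 27, 9, 39, 30, 11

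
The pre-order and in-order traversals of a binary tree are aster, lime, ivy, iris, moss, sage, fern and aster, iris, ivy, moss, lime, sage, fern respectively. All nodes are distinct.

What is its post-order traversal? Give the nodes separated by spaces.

The first element of pre-order is the root; it splits in-order into left and right subtrees.
Root aster: left subtree has 0 nodes { }, right has 6 {iris, ivy, moss, lime, sage, fern}.
  Root lime: left subtree has 3 nodes {iris, ivy, moss}, right has 2 {sage, fern}.
    Root ivy: left subtree has 1 node {iris}, right has 1 {moss}.
    Root sage: left subtree has 0 nodes { }, right has 1 {fern}.

iris moss ivy fern sage lime aster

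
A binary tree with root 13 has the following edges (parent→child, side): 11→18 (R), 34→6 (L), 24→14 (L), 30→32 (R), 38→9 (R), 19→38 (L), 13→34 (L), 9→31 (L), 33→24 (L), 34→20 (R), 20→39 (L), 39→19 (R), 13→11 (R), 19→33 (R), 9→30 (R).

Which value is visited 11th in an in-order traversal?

24

In-order visits the left subtree, then the node, then the right subtree.
At 13: go left to 34.
  At 34: go left to 6.
    6 is a leaf — visit 6.
  Visit 34.
  At 34: go right to 20.
    At 20: go left to 39.
      At 39: no left child.
      Visit 39.
      At 39: go right to 19.
        At 19: go left to 38.
          At 38: no left child.
          Visit 38.
          At 38: go right to 9.
            At 9: go left to 31.
              31 is a leaf — visit 31.
            Visit 9.
            At 9: go right to 30.
              At 30: no left child.
              Visit 30.
              At 30: go right to 32.
                32 is a leaf — visit 32.
        Visit 19.
        At 19: go right to 33.
          At 33: go left to 24.
            At 24: go left to 14.
              14 is a leaf — visit 14.
            Visit 24.
            At 24: no right child.
          Visit 33.
          At 33: no right child.
    Visit 20.
    At 20: no right child.
Visit 13.
At 13: go right to 11.
  At 11: no left child.
  Visit 11.
  At 11: go right to 18.
    18 is a leaf — visit 18.
Full in-order sequence: 6, 34, 39, 38, 31, 9, 30, 32, 19, 14, 24, 33, 20, 13, 11, 18.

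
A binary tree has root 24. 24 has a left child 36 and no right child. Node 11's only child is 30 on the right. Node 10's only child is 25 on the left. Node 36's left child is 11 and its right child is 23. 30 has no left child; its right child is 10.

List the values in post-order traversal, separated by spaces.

Post-order visits the left subtree, then the right subtree, then the node.
At 24: go left to 36.
  At 36: go left to 11.
    At 11: no left child.
    At 11: go right to 30.
      At 30: no left child.
      At 30: go right to 10.
        At 10: go left to 25.
          25 is a leaf — visit 25.
        At 10: no right child.
        Visit 10.
      Visit 30.
    Visit 11.
  At 36: go right to 23.
    23 is a leaf — visit 23.
  Visit 36.
At 24: no right child.
Visit 24.

25 10 30 11 23 36 24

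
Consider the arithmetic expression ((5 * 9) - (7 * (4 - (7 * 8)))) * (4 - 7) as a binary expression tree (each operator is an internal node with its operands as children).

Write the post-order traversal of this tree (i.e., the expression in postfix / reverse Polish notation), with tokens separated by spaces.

Post-order on an expression tree gives postfix notation: for each operator, emit left operand, right operand, then the operator.

5 9 * 7 4 7 8 * - * - 4 7 - *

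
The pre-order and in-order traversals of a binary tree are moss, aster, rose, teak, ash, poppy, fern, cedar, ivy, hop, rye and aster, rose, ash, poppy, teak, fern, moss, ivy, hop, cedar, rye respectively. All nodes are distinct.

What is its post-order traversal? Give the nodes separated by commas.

The first element of pre-order is the root; it splits in-order into left and right subtrees.
Root moss: left subtree has 6 nodes {aster, rose, ash, poppy, teak, fern}, right has 4 {ivy, hop, cedar, rye}.
  Root aster: left subtree has 0 nodes { }, right has 5 {rose, ash, poppy, teak, fern}.
    Root rose: left subtree has 0 nodes { }, right has 4 {ash, poppy, teak, fern}.
      Root teak: left subtree has 2 nodes {ash, poppy}, right has 1 {fern}.
        Root ash: left subtree has 0 nodes { }, right has 1 {poppy}.
  Root cedar: left subtree has 2 nodes {ivy, hop}, right has 1 {rye}.
    Root ivy: left subtree has 0 nodes { }, right has 1 {hop}.

poppy, ash, fern, teak, rose, aster, hop, ivy, rye, cedar, moss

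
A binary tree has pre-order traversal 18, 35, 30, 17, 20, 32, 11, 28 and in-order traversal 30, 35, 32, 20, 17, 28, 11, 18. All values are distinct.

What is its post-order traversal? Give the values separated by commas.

The first element of pre-order is the root; it splits in-order into left and right subtrees.
Root 18: left subtree has 7 nodes {30, 35, 32, 20, 17, 28, 11}, right has 0 { }.
  Root 35: left subtree has 1 node {30}, right has 5 {32, 20, 17, 28, 11}.
    Root 17: left subtree has 2 nodes {32, 20}, right has 2 {28, 11}.
      Root 20: left subtree has 1 node {32}, right has 0 { }.
      Root 11: left subtree has 1 node {28}, right has 0 { }.

30, 32, 20, 28, 11, 17, 35, 18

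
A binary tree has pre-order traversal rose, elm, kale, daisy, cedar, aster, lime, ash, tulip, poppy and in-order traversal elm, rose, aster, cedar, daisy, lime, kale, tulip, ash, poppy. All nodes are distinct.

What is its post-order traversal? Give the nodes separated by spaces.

The first element of pre-order is the root; it splits in-order into left and right subtrees.
Root rose: left subtree has 1 node {elm}, right has 8 {aster, cedar, daisy, lime, kale, tulip, ash, poppy}.
  Root kale: left subtree has 4 nodes {aster, cedar, daisy, lime}, right has 3 {tulip, ash, poppy}.
    Root daisy: left subtree has 2 nodes {aster, cedar}, right has 1 {lime}.
      Root cedar: left subtree has 1 node {aster}, right has 0 { }.
    Root ash: left subtree has 1 node {tulip}, right has 1 {poppy}.

elm aster cedar lime daisy tulip poppy ash kale rose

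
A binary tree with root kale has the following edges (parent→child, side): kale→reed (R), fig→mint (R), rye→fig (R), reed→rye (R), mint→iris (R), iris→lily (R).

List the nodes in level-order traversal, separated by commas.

kale, reed, rye, fig, mint, iris, lily

Level-order visits nodes level by level from the root, left to right within each level.
Level 0: kale
Level 1: reed
Level 2: rye
Level 3: fig
Level 4: mint
Level 5: iris
Level 6: lily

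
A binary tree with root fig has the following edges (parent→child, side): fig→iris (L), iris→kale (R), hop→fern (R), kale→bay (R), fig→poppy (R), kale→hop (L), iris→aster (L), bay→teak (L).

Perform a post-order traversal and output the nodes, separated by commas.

Post-order visits the left subtree, then the right subtree, then the node.
At fig: go left to iris.
  At iris: go left to aster.
    aster is a leaf — visit aster.
  At iris: go right to kale.
    At kale: go left to hop.
      At hop: no left child.
      At hop: go right to fern.
        fern is a leaf — visit fern.
      Visit hop.
    At kale: go right to bay.
      At bay: go left to teak.
        teak is a leaf — visit teak.
      At bay: no right child.
      Visit bay.
    Visit kale.
  Visit iris.
At fig: go right to poppy.
  poppy is a leaf — visit poppy.
Visit fig.

aster, fern, hop, teak, bay, kale, iris, poppy, fig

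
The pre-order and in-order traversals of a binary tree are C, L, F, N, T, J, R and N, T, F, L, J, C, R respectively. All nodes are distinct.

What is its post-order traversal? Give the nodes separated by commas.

T, N, F, J, L, R, C

The first element of pre-order is the root; it splits in-order into left and right subtrees.
Root C: left subtree has 5 nodes {N, T, F, L, J}, right has 1 {R}.
  Root L: left subtree has 3 nodes {N, T, F}, right has 1 {J}.
    Root F: left subtree has 2 nodes {N, T}, right has 0 { }.
      Root N: left subtree has 0 nodes { }, right has 1 {T}.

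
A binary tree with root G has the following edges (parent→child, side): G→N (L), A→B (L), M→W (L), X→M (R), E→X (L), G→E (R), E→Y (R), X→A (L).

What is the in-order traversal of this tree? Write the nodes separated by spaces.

N G B A X W M E Y

In-order visits the left subtree, then the node, then the right subtree.
At G: go left to N.
  N is a leaf — visit N.
Visit G.
At G: go right to E.
  At E: go left to X.
    At X: go left to A.
      At A: go left to B.
        B is a leaf — visit B.
      Visit A.
      At A: no right child.
    Visit X.
    At X: go right to M.
      At M: go left to W.
        W is a leaf — visit W.
      Visit M.
      At M: no right child.
  Visit E.
  At E: go right to Y.
    Y is a leaf — visit Y.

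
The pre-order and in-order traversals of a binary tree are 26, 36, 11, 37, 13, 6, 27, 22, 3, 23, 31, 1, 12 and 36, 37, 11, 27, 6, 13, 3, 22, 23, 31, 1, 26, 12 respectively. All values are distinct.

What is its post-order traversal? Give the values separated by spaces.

The first element of pre-order is the root; it splits in-order into left and right subtrees.
Root 26: left subtree has 11 nodes {36, 37, 11, 27, 6, 13, 3, 22, 23, 31, 1}, right has 1 {12}.
  Root 36: left subtree has 0 nodes { }, right has 10 {37, 11, 27, 6, 13, 3, 22, 23, 31, 1}.
    Root 11: left subtree has 1 node {37}, right has 8 {27, 6, 13, 3, 22, 23, 31, 1}.
      Root 13: left subtree has 2 nodes {27, 6}, right has 5 {3, 22, 23, 31, 1}.
        Root 6: left subtree has 1 node {27}, right has 0 { }.
        Root 22: left subtree has 1 node {3}, right has 3 {23, 31, 1}.
          Root 23: left subtree has 0 nodes { }, right has 2 {31, 1}.
            Root 31: left subtree has 0 nodes { }, right has 1 {1}.

37 27 6 3 1 31 23 22 13 11 36 12 26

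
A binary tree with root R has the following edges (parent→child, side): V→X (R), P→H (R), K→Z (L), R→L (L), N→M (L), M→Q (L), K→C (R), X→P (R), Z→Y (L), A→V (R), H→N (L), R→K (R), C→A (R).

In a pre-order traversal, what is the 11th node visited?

H

Pre-order visits the node, then its left subtree, then its right subtree.
Visit R.
At R: go left to L.
  L is a leaf — visit L.
At R: go right to K.
  Visit K.
  At K: go left to Z.
    Visit Z.
    At Z: go left to Y.
      Y is a leaf — visit Y.
    At Z: no right child.
  At K: go right to C.
    Visit C.
    At C: no left child.
    At C: go right to A.
      Visit A.
      At A: no left child.
      At A: go right to V.
        Visit V.
        At V: no left child.
        At V: go right to X.
          Visit X.
          At X: no left child.
          At X: go right to P.
            Visit P.
            At P: no left child.
            At P: go right to H.
              Visit H.
              At H: go left to N.
                Visit N.
                At N: go left to M.
                  Visit M.
                  At M: go left to Q.
                    Q is a leaf — visit Q.
                  At M: no right child.
                At N: no right child.
              At H: no right child.
Full pre-order sequence: R, L, K, Z, Y, C, A, V, X, P, H, N, M, Q.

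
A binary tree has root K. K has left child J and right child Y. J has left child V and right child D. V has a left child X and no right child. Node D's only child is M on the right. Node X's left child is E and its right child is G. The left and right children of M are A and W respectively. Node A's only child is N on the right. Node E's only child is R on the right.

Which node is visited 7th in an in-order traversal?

D

In-order visits the left subtree, then the node, then the right subtree.
At K: go left to J.
  At J: go left to V.
    At V: go left to X.
      At X: go left to E.
        At E: no left child.
        Visit E.
        At E: go right to R.
          R is a leaf — visit R.
      Visit X.
      At X: go right to G.
        G is a leaf — visit G.
    Visit V.
    At V: no right child.
  Visit J.
  At J: go right to D.
    At D: no left child.
    Visit D.
    At D: go right to M.
      At M: go left to A.
        At A: no left child.
        Visit A.
        At A: go right to N.
          N is a leaf — visit N.
      Visit M.
      At M: go right to W.
        W is a leaf — visit W.
Visit K.
At K: go right to Y.
  Y is a leaf — visit Y.
Full in-order sequence: E, R, X, G, V, J, D, A, N, M, W, K, Y.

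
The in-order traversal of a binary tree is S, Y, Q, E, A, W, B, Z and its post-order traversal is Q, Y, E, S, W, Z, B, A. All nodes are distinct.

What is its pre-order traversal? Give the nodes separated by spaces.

The last element of post-order is the root; it splits in-order into left and right subtrees.
Root A: left subtree has 4 nodes {S, Y, Q, E}, right has 3 {W, B, Z}.
  Root S: left subtree has 0 nodes { }, right has 3 {Y, Q, E}.
    Root E: left subtree has 2 nodes {Y, Q}, right has 0 { }.
      Root Y: left subtree has 0 nodes { }, right has 1 {Q}.
  Root B: left subtree has 1 node {W}, right has 1 {Z}.

A S E Y Q B W Z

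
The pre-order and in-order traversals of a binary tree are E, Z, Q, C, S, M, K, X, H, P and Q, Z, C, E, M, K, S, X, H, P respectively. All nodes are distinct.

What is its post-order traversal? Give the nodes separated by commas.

The first element of pre-order is the root; it splits in-order into left and right subtrees.
Root E: left subtree has 3 nodes {Q, Z, C}, right has 6 {M, K, S, X, H, P}.
  Root Z: left subtree has 1 node {Q}, right has 1 {C}.
  Root S: left subtree has 2 nodes {M, K}, right has 3 {X, H, P}.
    Root M: left subtree has 0 nodes { }, right has 1 {K}.
    Root X: left subtree has 0 nodes { }, right has 2 {H, P}.
      Root H: left subtree has 0 nodes { }, right has 1 {P}.

Q, C, Z, K, M, P, H, X, S, E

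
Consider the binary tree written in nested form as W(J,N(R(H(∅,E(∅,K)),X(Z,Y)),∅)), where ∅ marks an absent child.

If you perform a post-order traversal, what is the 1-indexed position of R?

Post-order visits the left subtree, then the right subtree, then the node.
At W: go left to J.
  J is a leaf — visit J.
At W: go right to N.
  At N: go left to R.
    At R: go left to H.
      At H: no left child.
      At H: go right to E.
        At E: no left child.
        At E: go right to K.
          K is a leaf — visit K.
        Visit E.
      Visit H.
    At R: go right to X.
      At X: go left to Z.
        Z is a leaf — visit Z.
      At X: go right to Y.
        Y is a leaf — visit Y.
      Visit X.
    Visit R.
  At N: no right child.
  Visit N.
Visit W.
Full post-order sequence: J, K, E, H, Z, Y, X, R, N, W.

8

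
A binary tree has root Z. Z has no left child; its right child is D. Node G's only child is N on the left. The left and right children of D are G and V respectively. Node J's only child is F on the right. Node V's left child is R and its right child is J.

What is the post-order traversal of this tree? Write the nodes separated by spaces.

Post-order visits the left subtree, then the right subtree, then the node.
At Z: no left child.
At Z: go right to D.
  At D: go left to G.
    At G: go left to N.
      N is a leaf — visit N.
    At G: no right child.
    Visit G.
  At D: go right to V.
    At V: go left to R.
      R is a leaf — visit R.
    At V: go right to J.
      At J: no left child.
      At J: go right to F.
        F is a leaf — visit F.
      Visit J.
    Visit V.
  Visit D.
Visit Z.

N G R F J V D Z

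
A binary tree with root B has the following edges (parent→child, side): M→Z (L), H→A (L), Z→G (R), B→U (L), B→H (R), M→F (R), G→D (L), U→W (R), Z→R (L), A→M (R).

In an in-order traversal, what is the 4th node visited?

A

In-order visits the left subtree, then the node, then the right subtree.
At B: go left to U.
  At U: no left child.
  Visit U.
  At U: go right to W.
    W is a leaf — visit W.
Visit B.
At B: go right to H.
  At H: go left to A.
    At A: no left child.
    Visit A.
    At A: go right to M.
      At M: go left to Z.
        At Z: go left to R.
          R is a leaf — visit R.
        Visit Z.
        At Z: go right to G.
          At G: go left to D.
            D is a leaf — visit D.
          Visit G.
          At G: no right child.
      Visit M.
      At M: go right to F.
        F is a leaf — visit F.
  Visit H.
  At H: no right child.
Full in-order sequence: U, W, B, A, R, Z, D, G, M, F, H.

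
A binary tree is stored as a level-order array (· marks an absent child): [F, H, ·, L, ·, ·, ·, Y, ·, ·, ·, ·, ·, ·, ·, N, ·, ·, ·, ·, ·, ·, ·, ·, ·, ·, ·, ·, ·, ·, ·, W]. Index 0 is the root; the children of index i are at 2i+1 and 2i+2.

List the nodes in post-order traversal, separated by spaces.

W N Y L H F

Post-order visits the left subtree, then the right subtree, then the node.
At F: go left to H.
  At H: go left to L.
    At L: go left to Y.
      At Y: go left to N.
        At N: go left to W.
          W is a leaf — visit W.
        At N: no right child.
        Visit N.
      At Y: no right child.
      Visit Y.
    At L: no right child.
    Visit L.
  At H: no right child.
  Visit H.
At F: no right child.
Visit F.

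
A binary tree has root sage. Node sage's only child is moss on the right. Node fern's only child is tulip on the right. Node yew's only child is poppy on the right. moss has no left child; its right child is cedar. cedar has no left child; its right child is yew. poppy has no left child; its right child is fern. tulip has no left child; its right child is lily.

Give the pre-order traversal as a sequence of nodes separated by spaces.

Pre-order visits the node, then its left subtree, then its right subtree.
Visit sage.
At sage: no left child.
At sage: go right to moss.
  Visit moss.
  At moss: no left child.
  At moss: go right to cedar.
    Visit cedar.
    At cedar: no left child.
    At cedar: go right to yew.
      Visit yew.
      At yew: no left child.
      At yew: go right to poppy.
        Visit poppy.
        At poppy: no left child.
        At poppy: go right to fern.
          Visit fern.
          At fern: no left child.
          At fern: go right to tulip.
            Visit tulip.
            At tulip: no left child.
            At tulip: go right to lily.
              lily is a leaf — visit lily.

sage moss cedar yew poppy fern tulip lily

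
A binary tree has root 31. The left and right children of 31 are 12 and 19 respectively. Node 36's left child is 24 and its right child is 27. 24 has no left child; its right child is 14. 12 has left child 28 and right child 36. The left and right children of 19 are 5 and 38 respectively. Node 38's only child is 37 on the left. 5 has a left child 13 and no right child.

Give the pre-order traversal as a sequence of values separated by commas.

Pre-order visits the node, then its left subtree, then its right subtree.
Visit 31.
At 31: go left to 12.
  Visit 12.
  At 12: go left to 28.
    28 is a leaf — visit 28.
  At 12: go right to 36.
    Visit 36.
    At 36: go left to 24.
      Visit 24.
      At 24: no left child.
      At 24: go right to 14.
        14 is a leaf — visit 14.
    At 36: go right to 27.
      27 is a leaf — visit 27.
At 31: go right to 19.
  Visit 19.
  At 19: go left to 5.
    Visit 5.
    At 5: go left to 13.
      13 is a leaf — visit 13.
    At 5: no right child.
  At 19: go right to 38.
    Visit 38.
    At 38: go left to 37.
      37 is a leaf — visit 37.
    At 38: no right child.

31, 12, 28, 36, 24, 14, 27, 19, 5, 13, 38, 37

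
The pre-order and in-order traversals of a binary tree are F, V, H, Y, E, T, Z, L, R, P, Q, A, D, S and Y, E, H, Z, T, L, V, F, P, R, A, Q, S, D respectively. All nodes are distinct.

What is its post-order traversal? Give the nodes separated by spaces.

E Y Z L T H V P A S D Q R F

The first element of pre-order is the root; it splits in-order into left and right subtrees.
Root F: left subtree has 7 nodes {Y, E, H, Z, T, L, V}, right has 6 {P, R, A, Q, S, D}.
  Root V: left subtree has 6 nodes {Y, E, H, Z, T, L}, right has 0 { }.
    Root H: left subtree has 2 nodes {Y, E}, right has 3 {Z, T, L}.
      Root Y: left subtree has 0 nodes { }, right has 1 {E}.
      Root T: left subtree has 1 node {Z}, right has 1 {L}.
  Root R: left subtree has 1 node {P}, right has 4 {A, Q, S, D}.
    Root Q: left subtree has 1 node {A}, right has 2 {S, D}.
      Root D: left subtree has 1 node {S}, right has 0 { }.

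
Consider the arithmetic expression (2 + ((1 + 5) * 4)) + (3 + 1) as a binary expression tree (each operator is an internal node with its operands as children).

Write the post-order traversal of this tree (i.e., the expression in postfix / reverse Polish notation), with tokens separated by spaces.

2 1 5 + 4 * + 3 1 + +

Post-order on an expression tree gives postfix notation: for each operator, emit left operand, right operand, then the operator.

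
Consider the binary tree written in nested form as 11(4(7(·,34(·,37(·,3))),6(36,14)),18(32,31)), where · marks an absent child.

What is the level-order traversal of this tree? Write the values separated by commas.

11, 4, 18, 7, 6, 32, 31, 34, 36, 14, 37, 3

Level-order visits nodes level by level from the root, left to right within each level.
Level 0: 11
Level 1: 4, 18
Level 2: 7, 6, 32, 31
Level 3: 34, 36, 14
Level 4: 37
Level 5: 3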